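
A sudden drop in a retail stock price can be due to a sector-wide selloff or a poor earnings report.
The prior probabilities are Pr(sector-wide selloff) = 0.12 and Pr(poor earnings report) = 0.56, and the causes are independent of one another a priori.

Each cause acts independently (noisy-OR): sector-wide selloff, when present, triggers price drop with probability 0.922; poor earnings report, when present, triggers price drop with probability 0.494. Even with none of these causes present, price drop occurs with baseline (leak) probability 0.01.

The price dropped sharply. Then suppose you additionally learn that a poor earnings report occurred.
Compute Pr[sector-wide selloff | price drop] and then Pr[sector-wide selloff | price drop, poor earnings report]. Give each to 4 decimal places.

Pr[sector-wide selloff | price drop] ≈ 0.3120; Pr[sector-wide selloff | price drop, poor earnings report] ≈ 0.2080

Under noisy-OR, P(price drop | causes) = 1 − (1−0.01)·∏(1−qᵢ) over the active causes.
Weight on sector-wide selloff=true, given the evidence: 0.048723 + 0.064574 = 0.113297
Denominator P(price drop): 0.01*0.88*0.44 + 0.49906*0.88*0.56 + 0.92278*0.12*0.44 + 0.960927*0.12*0.56 = 0.363106
Posterior = 0.113297 / 0.363106 ≈ 0.3120

Now also conditioning on poor earnings report=true:
For the numerator, keep only sector-wide selloff=true terms: 0.960927*0.12 = 0.115311
Denominator P(price drop | poor earnings report): 0.49906*0.88 + 0.960927*0.12 = 0.554484
P(sector-wide selloff | price drop, poor earnings report) = 0.115311/0.554484 ≈ 0.2080
Conditioning on poor earnings report lowers the posterior on sector-wide selloff: the classic explaining-away effect in a common-effect structure.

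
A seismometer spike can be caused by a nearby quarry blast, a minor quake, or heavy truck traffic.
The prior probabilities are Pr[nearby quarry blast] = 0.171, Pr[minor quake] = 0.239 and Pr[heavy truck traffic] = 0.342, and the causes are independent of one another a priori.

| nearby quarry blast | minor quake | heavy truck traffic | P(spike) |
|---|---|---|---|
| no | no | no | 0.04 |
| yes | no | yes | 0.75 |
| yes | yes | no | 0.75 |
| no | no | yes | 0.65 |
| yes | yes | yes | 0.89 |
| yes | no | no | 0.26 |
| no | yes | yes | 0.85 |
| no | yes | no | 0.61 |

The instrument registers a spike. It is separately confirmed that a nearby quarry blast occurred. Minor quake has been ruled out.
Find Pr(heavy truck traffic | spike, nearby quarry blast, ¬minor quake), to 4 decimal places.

P(spike | nearby quarry blast, ¬minor quake) = 0.26·0.658 + 0.75·0.342 = 0.171080 + 0.256500 = 0.427580
The heavy truck traffic-present share is 0.75·0.342 = 0.256500.
P(heavy truck traffic | spike, nearby quarry blast, ¬minor quake) = 0.256500 / 0.427580 ≈ 0.5999

Pr(heavy truck traffic | spike, nearby quarry blast, ¬minor quake) ≈ 0.5999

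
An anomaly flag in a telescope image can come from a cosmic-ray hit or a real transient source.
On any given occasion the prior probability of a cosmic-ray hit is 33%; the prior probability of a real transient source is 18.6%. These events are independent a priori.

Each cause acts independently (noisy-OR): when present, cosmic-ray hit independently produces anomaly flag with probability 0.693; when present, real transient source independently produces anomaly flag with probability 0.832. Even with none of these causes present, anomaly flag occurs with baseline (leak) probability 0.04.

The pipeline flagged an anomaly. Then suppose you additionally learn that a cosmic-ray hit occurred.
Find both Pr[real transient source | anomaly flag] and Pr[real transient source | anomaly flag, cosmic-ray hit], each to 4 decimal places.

Pr[real transient source | anomaly flag] ≈ 0.4353; Pr[real transient source | anomaly flag, cosmic-ray hit] ≈ 0.2354

Under noisy-OR, P(anomaly flag | causes) = 1 − (1−0.04)·∏(1−qᵢ) over the active causes.
By total probability over the 4 (cosmic-ray hit, real transient source) configurations:
  P(anomaly flag) = 0.04·0.67·0.814 + 0.83872·0.67·0.186 + 0.70528·0.33·0.814 + 0.950487·0.33·0.186
        = 0.021815 + 0.104521 + 0.189452 + 0.058341 = 0.374129
The terms with real transient source present sum to 0.162862, so
  P(real transient source | anomaly flag) = 0.162862 / 0.374129 ≈ 0.4353

With the extra evidence:
Sum P(anomaly flag|·) weighted by the priors over both values of real transient source:
  P(anomaly flag | cosmic-ray hit) = 0.70528×0.814 + 0.950487×0.186
        = 0.574098 + 0.176791 = 0.750889
Keeping only the real transient source-present terms gives 0.176791, so
  P(real transient source | anomaly flag, cosmic-ray hit) = 0.176791 / 0.750889 ≈ 0.2354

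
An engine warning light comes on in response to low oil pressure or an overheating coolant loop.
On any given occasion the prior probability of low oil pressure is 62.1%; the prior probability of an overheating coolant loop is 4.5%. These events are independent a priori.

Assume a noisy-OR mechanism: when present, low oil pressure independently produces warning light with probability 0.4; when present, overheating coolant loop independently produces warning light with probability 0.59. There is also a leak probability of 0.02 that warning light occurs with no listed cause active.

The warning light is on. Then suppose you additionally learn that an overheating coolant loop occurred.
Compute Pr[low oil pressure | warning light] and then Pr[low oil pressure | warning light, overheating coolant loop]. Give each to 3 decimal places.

Pr[low oil pressure | warning light] ≈ 0.938; Pr[low oil pressure | warning light, overheating coolant loop] ≈ 0.675

Under noisy-OR, P(warning light | causes) = 1 − (1−0.02)·∏(1−qᵢ) over the active causes.
By total probability over the 4 (low oil pressure, overheating coolant loop) configurations:
  P(warning light) = 0.02*0.379*0.955 + 0.5982*0.379*0.045 + 0.412*0.621*0.955 + 0.75892*0.621*0.045
        = 0.007239 + 0.010202 + 0.244339 + 0.021208 = 0.282988
The terms with low oil pressure present sum to 0.265547, so
  P(low oil pressure | warning light) = 0.265547 / 0.282988 ≈ 0.938

Now condition on the additional information:
Enumerate both values of low oil pressure and weight by the priors:
  P(warning light | overheating coolant loop) = 0.5982·0.379 + 0.75892·0.621
        = 0.226718 + 0.471289 = 0.698007
Keeping only the low oil pressure-present terms gives 0.471289, so
  P(low oil pressure | warning light, overheating coolant loop) = 0.471289 / 0.698007 ≈ 0.675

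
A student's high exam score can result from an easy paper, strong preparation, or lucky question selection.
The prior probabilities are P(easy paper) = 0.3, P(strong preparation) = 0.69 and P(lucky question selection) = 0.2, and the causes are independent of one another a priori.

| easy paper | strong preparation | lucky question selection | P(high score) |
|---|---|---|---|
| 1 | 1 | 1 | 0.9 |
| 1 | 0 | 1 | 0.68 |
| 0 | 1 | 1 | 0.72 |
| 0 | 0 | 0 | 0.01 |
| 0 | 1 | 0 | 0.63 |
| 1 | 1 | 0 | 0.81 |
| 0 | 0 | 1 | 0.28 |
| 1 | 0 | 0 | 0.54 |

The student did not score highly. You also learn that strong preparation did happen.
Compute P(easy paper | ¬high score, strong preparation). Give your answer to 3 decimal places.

P(easy paper | ¬high score, strong preparation) ≈ 0.173

Enumerate the 4 (easy paper, lucky question selection) configurations and weight by the priors:
  P(¬high score | strong preparation) = 0.37·0.7·0.8 + 0.28·0.7·0.2 + 0.19·0.3·0.8 + 0.1·0.3·0.2
        = 0.207200 + 0.039200 + 0.045600 + 0.006000 = 0.298000
Configurations with easy paper contribute 0.051600, so
  P(easy paper | ¬high score, strong preparation) = 0.051600 / 0.298000 ≈ 0.173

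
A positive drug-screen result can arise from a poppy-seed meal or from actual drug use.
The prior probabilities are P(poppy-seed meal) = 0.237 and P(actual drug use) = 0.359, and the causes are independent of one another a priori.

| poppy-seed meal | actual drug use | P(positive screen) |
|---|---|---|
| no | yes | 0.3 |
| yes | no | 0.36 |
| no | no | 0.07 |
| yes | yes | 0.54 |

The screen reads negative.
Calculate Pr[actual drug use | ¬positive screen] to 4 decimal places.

Pr[actual drug use | ¬positive screen] ≈ 0.2949

Weight on actual drug use=true, given the evidence: 0.191742 + 0.039138 = 0.230880
Denominator P(¬positive screen): 0.93×0.763×0.641 + 0.7×0.763×0.359 + 0.64×0.237×0.641 + 0.46×0.237×0.359 = 0.782954
P(actual drug use | ¬positive screen) = 0.230880/0.782954 ≈ 0.2949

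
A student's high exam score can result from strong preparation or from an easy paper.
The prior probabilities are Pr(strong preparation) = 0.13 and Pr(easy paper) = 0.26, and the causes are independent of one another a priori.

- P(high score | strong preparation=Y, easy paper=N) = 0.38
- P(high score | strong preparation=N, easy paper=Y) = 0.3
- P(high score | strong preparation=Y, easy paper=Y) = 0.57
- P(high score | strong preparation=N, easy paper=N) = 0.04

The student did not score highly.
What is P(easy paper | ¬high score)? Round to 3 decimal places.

P(easy paper | ¬high score) ≈ 0.203

Numerator (weight on configurations with easy paper): 0.158340 + 0.014534 = 0.172874
Denominator P(¬high score): 0.96·0.87·0.74 + 0.7·0.87·0.26 + 0.62·0.13·0.74 + 0.43·0.13·0.26 = 0.850566
Posterior = 0.172874 / 0.850566 ≈ 0.203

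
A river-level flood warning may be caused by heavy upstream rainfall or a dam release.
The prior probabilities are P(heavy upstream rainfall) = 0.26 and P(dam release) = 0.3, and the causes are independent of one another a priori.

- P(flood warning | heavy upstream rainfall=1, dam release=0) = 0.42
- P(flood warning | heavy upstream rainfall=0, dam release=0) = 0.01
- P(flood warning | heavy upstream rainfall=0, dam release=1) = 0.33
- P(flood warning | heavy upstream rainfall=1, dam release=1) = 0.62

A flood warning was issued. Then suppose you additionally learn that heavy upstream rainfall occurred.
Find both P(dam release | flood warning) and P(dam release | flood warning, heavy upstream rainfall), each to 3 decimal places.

For the numerator, keep only dam release=true terms: 0.073260 + 0.048360 = 0.121620
Normalizer over all consistent configurations: 0.01×0.74×0.7 + 0.33×0.74×0.3 + 0.42×0.26×0.7 + 0.62×0.26×0.3 = 0.203240
Posterior = 0.121620 / 0.203240 ≈ 0.598

With the extra evidence:
P(flood warning | heavy upstream rainfall) = 0.42·0.7 + 0.62·0.3 = 0.294000 + 0.186000 = 0.480000
The dam release-present share is 0.62·0.3 = 0.186000.
So P(dam release | flood warning, heavy upstream rainfall) = 0.186000/0.480000 ≈ 0.388.

P(dam release | flood warning) ≈ 0.598; P(dam release | flood warning, heavy upstream rainfall) ≈ 0.388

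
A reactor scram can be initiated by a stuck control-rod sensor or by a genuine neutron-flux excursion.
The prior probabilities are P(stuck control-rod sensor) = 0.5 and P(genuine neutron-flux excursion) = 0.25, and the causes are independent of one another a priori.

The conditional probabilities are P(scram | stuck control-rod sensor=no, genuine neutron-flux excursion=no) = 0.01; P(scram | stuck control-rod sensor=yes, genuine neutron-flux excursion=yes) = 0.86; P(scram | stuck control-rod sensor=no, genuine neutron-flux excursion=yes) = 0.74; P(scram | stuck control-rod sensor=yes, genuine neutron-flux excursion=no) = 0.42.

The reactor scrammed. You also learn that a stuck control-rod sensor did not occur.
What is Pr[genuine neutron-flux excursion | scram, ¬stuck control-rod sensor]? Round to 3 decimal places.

Numerator (weight on configurations with genuine neutron-flux excursion): 0.74·0.25 = 0.185000
Normalizer over all consistent configurations: 0.01·0.75 + 0.74·0.25 = 0.192500
Posterior = 0.185000 / 0.192500 ≈ 0.961

Pr[genuine neutron-flux excursion | scram, ¬stuck control-rod sensor] ≈ 0.961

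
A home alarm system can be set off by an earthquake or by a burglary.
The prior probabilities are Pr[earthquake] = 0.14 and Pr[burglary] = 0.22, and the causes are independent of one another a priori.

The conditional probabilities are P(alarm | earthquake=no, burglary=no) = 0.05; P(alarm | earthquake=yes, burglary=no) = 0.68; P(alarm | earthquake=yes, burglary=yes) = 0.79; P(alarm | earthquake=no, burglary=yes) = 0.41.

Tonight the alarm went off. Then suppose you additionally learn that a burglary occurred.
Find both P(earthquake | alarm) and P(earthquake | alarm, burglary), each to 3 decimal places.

By total probability over the 4 (earthquake, burglary) configurations:
  P(alarm) = 0.05·0.86·0.78 + 0.41·0.86·0.22 + 0.68·0.14·0.78 + 0.79·0.14·0.22
        = 0.033540 + 0.077572 + 0.074256 + 0.024332 = 0.209700
Keeping only the earthquake-present terms gives 0.098588, so
  P(earthquake | alarm) = 0.098588 / 0.209700 ≈ 0.470

Now also conditioning on burglary=true:
Weight on earthquake=true, given the evidence: 0.79×0.14 = 0.110600
Denominator P(alarm | burglary): 0.41×0.86 + 0.79×0.14 = 0.463200
P(earthquake | alarm, burglary) = 0.110600/0.463200 ≈ 0.239
— burglary explains away the evidence for earthquake.

P(earthquake | alarm) ≈ 0.470; P(earthquake | alarm, burglary) ≈ 0.239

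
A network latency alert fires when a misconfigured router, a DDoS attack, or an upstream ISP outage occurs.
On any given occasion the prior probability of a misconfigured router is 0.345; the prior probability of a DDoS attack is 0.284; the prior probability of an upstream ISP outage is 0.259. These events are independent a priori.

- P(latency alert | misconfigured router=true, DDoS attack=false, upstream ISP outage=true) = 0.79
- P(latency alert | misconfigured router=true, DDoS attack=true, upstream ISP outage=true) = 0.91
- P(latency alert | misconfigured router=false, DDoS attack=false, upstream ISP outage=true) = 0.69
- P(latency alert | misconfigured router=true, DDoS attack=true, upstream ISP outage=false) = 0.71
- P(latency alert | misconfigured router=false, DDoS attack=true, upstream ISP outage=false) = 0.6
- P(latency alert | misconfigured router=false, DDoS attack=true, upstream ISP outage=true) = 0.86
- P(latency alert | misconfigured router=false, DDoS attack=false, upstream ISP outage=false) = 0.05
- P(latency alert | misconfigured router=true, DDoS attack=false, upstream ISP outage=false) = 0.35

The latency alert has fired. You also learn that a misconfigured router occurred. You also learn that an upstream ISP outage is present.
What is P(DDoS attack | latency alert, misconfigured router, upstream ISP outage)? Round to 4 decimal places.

Enumerate both values of DDoS attack and weight by the priors:
  P(latency alert | misconfigured router, upstream ISP outage) = 0.79×0.716 + 0.91×0.284
        = 0.565640 + 0.258440 = 0.824080
Keeping only the DDoS attack-present terms gives 0.258440, so
  P(DDoS attack | latency alert, misconfigured router, upstream ISP outage) = 0.258440 / 0.824080 ≈ 0.3136

P(DDoS attack | latency alert, misconfigured router, upstream ISP outage) ≈ 0.3136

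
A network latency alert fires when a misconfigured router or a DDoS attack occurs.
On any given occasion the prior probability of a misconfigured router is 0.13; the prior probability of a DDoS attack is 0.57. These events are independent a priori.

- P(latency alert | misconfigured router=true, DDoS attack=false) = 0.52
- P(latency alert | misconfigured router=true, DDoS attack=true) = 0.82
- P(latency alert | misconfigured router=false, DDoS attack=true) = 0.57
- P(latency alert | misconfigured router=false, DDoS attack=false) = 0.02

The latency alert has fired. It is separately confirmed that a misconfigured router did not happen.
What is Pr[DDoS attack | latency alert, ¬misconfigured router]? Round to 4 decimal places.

Pr[DDoS attack | latency alert, ¬misconfigured router] ≈ 0.9742

Sum P(latency alert|·) weighted by the priors over both values of DDoS attack:
  P(latency alert | ¬misconfigured router) = 0.02×0.43 + 0.57×0.57
        = 0.008600 + 0.324900 = 0.333500
Keeping only the DDoS attack-present terms gives 0.324900, so
  P(DDoS attack | latency alert, ¬misconfigured router) = 0.324900 / 0.333500 ≈ 0.9742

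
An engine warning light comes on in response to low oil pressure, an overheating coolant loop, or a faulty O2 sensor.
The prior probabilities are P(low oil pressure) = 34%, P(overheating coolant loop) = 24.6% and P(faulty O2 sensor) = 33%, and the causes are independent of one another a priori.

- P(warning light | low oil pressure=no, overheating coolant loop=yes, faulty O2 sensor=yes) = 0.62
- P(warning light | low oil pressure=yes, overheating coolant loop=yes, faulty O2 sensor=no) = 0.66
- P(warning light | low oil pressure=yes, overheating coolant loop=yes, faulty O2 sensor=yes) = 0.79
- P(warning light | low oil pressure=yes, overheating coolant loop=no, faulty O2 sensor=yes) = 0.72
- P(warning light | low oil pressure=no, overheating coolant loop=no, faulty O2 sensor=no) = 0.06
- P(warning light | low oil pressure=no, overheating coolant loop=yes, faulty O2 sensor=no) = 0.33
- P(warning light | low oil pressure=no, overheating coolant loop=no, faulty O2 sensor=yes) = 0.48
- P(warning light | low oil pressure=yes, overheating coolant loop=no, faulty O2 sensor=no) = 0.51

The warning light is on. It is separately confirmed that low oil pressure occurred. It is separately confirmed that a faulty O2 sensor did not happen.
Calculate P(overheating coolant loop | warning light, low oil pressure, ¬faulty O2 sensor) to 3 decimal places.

P(overheating coolant loop | warning light, low oil pressure, ¬faulty O2 sensor) ≈ 0.297

Weight on overheating coolant loop=true, given the evidence: 0.66*0.246 = 0.162360
The normalizing constant is 0.51*0.754 + 0.66*0.246 = 0.546900
P(overheating coolant loop | warning light, low oil pressure, ¬faulty O2 sensor) = 0.162360/0.546900 ≈ 0.297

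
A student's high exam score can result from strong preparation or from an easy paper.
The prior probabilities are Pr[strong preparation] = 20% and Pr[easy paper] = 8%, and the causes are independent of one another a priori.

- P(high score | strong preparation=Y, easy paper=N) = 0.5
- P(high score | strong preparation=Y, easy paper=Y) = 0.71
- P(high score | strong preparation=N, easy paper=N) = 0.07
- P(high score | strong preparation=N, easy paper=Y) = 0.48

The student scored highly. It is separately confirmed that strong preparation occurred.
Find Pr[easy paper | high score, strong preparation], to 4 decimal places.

For the numerator, keep only easy paper=true terms: 0.71·0.08 = 0.056800
Denominator P(high score | strong preparation): 0.5·0.92 + 0.71·0.08 = 0.516800
Posterior = 0.056800 / 0.516800 ≈ 0.1099

Pr[easy paper | high score, strong preparation] ≈ 0.1099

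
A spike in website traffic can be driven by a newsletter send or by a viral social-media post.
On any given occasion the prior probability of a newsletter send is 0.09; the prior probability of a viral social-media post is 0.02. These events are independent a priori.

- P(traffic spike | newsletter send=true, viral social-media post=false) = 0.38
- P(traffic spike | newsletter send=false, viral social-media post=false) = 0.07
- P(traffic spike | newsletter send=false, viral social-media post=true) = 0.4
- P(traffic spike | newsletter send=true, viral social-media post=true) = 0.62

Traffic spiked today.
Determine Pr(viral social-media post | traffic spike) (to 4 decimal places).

Pr(viral social-media post | traffic spike) ≈ 0.0805

P(traffic spike) = 0.07·0.91·0.98 + 0.4·0.91·0.02 + 0.38·0.09·0.98 + 0.62·0.09·0.02 = 0.062426 + 0.007280 + 0.033516 + 0.001116 = 0.104338
The viral social-media post-present share is 0.007280 + 0.001116 = 0.008396.
So P(viral social-media post | traffic spike) = 0.008396/0.104338 ≈ 0.0805.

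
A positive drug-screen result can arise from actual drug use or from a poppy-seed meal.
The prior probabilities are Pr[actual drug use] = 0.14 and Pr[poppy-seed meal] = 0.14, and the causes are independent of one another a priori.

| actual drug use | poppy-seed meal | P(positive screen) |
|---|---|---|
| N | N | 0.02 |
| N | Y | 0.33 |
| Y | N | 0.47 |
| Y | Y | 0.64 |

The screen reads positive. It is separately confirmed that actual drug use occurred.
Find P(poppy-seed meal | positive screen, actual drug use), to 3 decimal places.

P(poppy-seed meal | positive screen, actual drug use) ≈ 0.181

For the numerator, keep only poppy-seed meal=true terms: 0.64*0.14 = 0.089600
The normalizing constant is 0.47*0.86 + 0.64*0.14 = 0.493800
P(poppy-seed meal | positive screen, actual drug use) = 0.089600/0.493800 ≈ 0.181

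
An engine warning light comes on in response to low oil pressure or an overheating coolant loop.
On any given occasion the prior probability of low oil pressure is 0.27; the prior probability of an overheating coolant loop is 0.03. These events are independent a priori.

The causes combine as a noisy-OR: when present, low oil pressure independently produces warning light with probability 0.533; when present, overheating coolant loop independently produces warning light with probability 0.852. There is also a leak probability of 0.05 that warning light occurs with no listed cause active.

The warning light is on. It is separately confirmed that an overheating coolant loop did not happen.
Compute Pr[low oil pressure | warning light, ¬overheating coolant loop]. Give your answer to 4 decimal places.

Pr[low oil pressure | warning light, ¬overheating coolant loop] ≈ 0.8045

Under noisy-OR, P(warning light | causes) = 1 − (1−0.05)·∏(1−qᵢ) over the active causes.
Enumerate both values of low oil pressure and weight by the priors:
  P(warning light | ¬overheating coolant loop) = 0.05*0.73 + 0.55635*0.27
        = 0.036500 + 0.150215 = 0.186715
Keeping only the low oil pressure-present terms gives 0.150215, so
  P(low oil pressure | warning light, ¬overheating coolant loop) = 0.150215 / 0.186715 ≈ 0.8045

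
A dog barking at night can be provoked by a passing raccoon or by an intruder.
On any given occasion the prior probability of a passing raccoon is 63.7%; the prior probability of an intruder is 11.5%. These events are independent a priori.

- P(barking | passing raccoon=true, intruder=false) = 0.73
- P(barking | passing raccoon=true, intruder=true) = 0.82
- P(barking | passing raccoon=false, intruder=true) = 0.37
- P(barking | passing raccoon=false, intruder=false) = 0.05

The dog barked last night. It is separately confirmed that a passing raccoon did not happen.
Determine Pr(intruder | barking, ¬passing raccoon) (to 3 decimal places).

Enumerate both values of intruder and weight by the priors:
  P(barking | ¬passing raccoon) = 0.05×0.885 + 0.37×0.115
        = 0.044250 + 0.042550 = 0.086800
Keeping only the intruder-present terms gives 0.042550, so
  P(intruder | barking, ¬passing raccoon) = 0.042550 / 0.086800 ≈ 0.490

Pr(intruder | barking, ¬passing raccoon) ≈ 0.490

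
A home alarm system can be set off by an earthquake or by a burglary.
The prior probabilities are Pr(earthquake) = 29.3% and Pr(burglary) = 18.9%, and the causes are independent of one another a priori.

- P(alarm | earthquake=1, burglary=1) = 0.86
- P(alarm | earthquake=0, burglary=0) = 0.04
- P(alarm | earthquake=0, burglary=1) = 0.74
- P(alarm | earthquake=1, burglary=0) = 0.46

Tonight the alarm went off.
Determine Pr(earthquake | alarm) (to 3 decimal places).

Pr(earthquake | alarm) ≈ 0.563

Weight on earthquake=true, given the evidence: 0.109307 + 0.047624 = 0.156931
The normalizing constant is 0.04×0.707×0.811 + 0.74×0.707×0.189 + 0.46×0.293×0.811 + 0.86×0.293×0.189 = 0.278747
P(earthquake | alarm) = 0.156931/0.278747 ≈ 0.563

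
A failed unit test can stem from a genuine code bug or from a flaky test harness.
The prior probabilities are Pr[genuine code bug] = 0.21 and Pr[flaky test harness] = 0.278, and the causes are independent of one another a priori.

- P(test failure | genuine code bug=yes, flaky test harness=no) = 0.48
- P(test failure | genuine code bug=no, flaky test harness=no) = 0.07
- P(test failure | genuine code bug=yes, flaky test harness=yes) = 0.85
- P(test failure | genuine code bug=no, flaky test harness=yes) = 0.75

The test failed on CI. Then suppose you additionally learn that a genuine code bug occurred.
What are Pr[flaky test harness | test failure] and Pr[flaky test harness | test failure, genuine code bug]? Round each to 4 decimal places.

Numerator (weight on configurations with flaky test harness): 0.164715 + 0.049623 = 0.214338
Denominator P(test failure): 0.07×0.79×0.722 + 0.75×0.79×0.278 + 0.48×0.21×0.722 + 0.85×0.21×0.278 = 0.327043
P(flaky test harness | test failure) = 0.214338/0.327043 ≈ 0.6554

Now condition on the additional information:
Numerator (weight on configurations with flaky test harness): 0.85·0.278 = 0.236300
The normalizing constant is 0.48·0.722 + 0.85·0.278 = 0.582860
P(flaky test harness | test failure, genuine code bug) = 0.236300/0.582860 ≈ 0.4054
— genuine code bug explains away the evidence for flaky test harness.

Pr[flaky test harness | test failure] ≈ 0.6554; Pr[flaky test harness | test failure, genuine code bug] ≈ 0.4054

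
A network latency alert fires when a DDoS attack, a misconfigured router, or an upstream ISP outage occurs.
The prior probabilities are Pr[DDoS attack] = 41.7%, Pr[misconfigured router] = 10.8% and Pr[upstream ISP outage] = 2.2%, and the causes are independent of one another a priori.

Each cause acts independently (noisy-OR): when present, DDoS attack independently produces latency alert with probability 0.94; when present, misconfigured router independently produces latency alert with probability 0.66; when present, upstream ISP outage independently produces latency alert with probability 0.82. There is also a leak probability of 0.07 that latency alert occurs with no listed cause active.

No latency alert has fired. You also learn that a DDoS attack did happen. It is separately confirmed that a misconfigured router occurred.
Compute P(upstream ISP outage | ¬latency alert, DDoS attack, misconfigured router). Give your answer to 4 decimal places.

P(upstream ISP outage | ¬latency alert, DDoS attack, misconfigured router) ≈ 0.0040

Under noisy-OR, P(latency alert | causes) = 1 − (1−0.07)·∏(1−qᵢ) over the active causes.
Sum P(¬latency alert|·) weighted by the priors over both values of upstream ISP outage:
  P(¬latency alert | DDoS attack, misconfigured router) = 0.018972*0.978 + 0.003415*0.022
        = 0.018555 + 0.000075 = 0.018630
The terms with upstream ISP outage present sum to 0.000075, so
  P(upstream ISP outage | ¬latency alert, DDoS attack, misconfigured router) = 0.000075 / 0.018630 ≈ 0.0040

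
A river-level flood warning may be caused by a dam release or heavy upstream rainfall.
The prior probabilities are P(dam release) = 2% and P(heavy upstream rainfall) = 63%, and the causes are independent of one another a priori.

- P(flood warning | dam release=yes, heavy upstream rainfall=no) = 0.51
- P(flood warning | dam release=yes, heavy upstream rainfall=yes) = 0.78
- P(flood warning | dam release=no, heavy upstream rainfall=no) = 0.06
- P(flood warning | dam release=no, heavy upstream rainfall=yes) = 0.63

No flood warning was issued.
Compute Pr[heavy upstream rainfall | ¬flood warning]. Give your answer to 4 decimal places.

By total probability over the 4 (dam release, heavy upstream rainfall) configurations:
  P(¬flood warning) = 0.94×0.98×0.37 + 0.37×0.98×0.63 + 0.49×0.02×0.37 + 0.22×0.02×0.63
        = 0.340844 + 0.228438 + 0.003626 + 0.002772 = 0.575680
The terms with heavy upstream rainfall present sum to 0.231210, so
  P(heavy upstream rainfall | ¬flood warning) = 0.231210 / 0.575680 ≈ 0.4016

Pr[heavy upstream rainfall | ¬flood warning] ≈ 0.4016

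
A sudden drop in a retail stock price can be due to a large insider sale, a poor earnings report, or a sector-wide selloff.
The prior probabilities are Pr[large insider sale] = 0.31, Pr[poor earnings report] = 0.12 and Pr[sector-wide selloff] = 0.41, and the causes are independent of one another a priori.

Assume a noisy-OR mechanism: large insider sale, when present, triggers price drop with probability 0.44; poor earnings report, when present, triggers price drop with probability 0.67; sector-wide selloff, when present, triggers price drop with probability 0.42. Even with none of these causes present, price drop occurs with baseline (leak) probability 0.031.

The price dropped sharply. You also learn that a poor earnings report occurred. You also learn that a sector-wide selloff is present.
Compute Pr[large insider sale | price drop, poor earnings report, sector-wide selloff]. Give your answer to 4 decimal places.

Under noisy-OR, P(price drop | causes) = 1 − (1−0.031)·∏(1−qᵢ) over the active causes.
For the numerator, keep only large insider sale=true terms: 0.896139·0.31 = 0.277803
The normalizing constant is 0.814533·0.69 + 0.896139·0.31 = 0.839831
P(large insider sale | price drop, poor earnings report, sector-wide selloff) = 0.277803/0.839831 ≈ 0.3308

Pr[large insider sale | price drop, poor earnings report, sector-wide selloff] ≈ 0.3308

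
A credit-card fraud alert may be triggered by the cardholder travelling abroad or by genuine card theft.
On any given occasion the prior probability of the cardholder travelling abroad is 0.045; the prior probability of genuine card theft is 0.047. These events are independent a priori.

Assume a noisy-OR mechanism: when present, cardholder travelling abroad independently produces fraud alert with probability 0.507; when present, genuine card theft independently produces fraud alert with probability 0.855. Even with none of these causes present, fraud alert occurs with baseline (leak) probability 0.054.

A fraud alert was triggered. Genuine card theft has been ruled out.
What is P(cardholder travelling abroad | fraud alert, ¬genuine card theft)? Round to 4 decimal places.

Under noisy-OR, P(fraud alert | causes) = 1 − (1−0.054)·∏(1−qᵢ) over the active causes.
Numerator (weight on configurations with cardholder travelling abroad): 0.533622·0.045 = 0.024013
The normalizing constant is 0.054·0.955 + 0.533622·0.045 = 0.075583
Posterior = 0.024013 / 0.075583 ≈ 0.3177

P(cardholder travelling abroad | fraud alert, ¬genuine card theft) ≈ 0.3177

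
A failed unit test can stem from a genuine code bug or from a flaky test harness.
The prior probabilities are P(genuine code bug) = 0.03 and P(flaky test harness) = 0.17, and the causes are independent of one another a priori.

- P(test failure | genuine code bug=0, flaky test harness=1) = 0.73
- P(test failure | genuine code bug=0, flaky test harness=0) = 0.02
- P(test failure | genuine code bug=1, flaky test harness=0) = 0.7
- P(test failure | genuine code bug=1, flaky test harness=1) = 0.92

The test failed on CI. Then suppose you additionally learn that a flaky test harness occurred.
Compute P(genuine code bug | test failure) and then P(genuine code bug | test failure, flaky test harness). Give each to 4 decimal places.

P(test failure) = 0.02·0.97·0.83 + 0.73·0.97·0.17 + 0.7·0.03·0.83 + 0.92·0.03·0.17 = 0.016102 + 0.120377 + 0.017430 + 0.004692 = 0.158601
The genuine code bug-present share is 0.017430 + 0.004692 = 0.022122.
P(genuine code bug | test failure) = 0.022122 / 0.158601 ≈ 0.1395

Now also conditioning on flaky test harness=true:
By total probability over both values of genuine code bug:
  P(test failure | flaky test harness) = 0.73×0.97 + 0.92×0.03
        = 0.708100 + 0.027600 = 0.735700
Keeping only the genuine code bug-present terms gives 0.027600, so
  P(genuine code bug | test failure, flaky test harness) = 0.027600 / 0.735700 ≈ 0.0375
The drop from 0.1395 to 0.0375 is the explaining-away (discounting) effect.

P(genuine code bug | test failure) ≈ 0.1395; P(genuine code bug | test failure, flaky test harness) ≈ 0.0375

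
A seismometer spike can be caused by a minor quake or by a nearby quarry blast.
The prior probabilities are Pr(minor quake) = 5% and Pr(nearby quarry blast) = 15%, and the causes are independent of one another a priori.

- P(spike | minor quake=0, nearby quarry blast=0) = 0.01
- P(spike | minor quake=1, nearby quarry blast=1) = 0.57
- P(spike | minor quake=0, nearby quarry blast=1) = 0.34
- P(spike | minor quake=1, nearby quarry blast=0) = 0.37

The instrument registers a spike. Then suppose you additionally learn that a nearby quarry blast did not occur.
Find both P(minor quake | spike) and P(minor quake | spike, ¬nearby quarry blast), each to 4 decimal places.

Numerator (weight on configurations with minor quake): 0.015725 + 0.004275 = 0.020000
Normalizer over all consistent configurations: 0.01·0.95·0.85 + 0.34·0.95·0.15 + 0.37·0.05·0.85 + 0.57·0.05·0.15 = 0.076525
Posterior = 0.020000 / 0.076525 ≈ 0.2614

Now also conditioning on nearby quarry blast≠true:
Numerator (weight on configurations with minor quake): 0.37×0.05 = 0.018500
Normalizer over all consistent configurations: 0.01×0.95 + 0.37×0.05 = 0.028000
P(minor quake | spike, ¬nearby quarry blast) = 0.018500/0.028000 ≈ 0.6607
Ruling out nearby quarry blast raises the posterior on minor quake — the flip side of explaining away.

P(minor quake | spike) ≈ 0.2614; P(minor quake | spike, ¬nearby quarry blast) ≈ 0.6607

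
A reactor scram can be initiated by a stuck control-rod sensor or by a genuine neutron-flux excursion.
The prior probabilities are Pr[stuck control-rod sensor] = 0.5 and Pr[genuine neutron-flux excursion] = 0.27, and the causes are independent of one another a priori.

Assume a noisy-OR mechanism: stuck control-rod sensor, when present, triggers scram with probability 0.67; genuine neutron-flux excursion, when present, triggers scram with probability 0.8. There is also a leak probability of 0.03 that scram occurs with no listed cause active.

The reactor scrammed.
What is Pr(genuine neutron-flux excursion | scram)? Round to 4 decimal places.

Under noisy-OR, P(scram | causes) = 1 − (1−0.03)·∏(1−qᵢ) over the active causes.
By total probability over the 4 (stuck control-rod sensor, genuine neutron-flux excursion) configurations:
  P(scram) = 0.03·0.5·0.73 + 0.806·0.5·0.27 + 0.6799·0.5·0.73 + 0.93598·0.5·0.27
        = 0.010950 + 0.108810 + 0.248163 + 0.126357 = 0.494280
Keeping only the genuine neutron-flux excursion-present terms gives 0.235167, so
  P(genuine neutron-flux excursion | scram) = 0.235167 / 0.494280 ≈ 0.4758

Pr(genuine neutron-flux excursion | scram) ≈ 0.4758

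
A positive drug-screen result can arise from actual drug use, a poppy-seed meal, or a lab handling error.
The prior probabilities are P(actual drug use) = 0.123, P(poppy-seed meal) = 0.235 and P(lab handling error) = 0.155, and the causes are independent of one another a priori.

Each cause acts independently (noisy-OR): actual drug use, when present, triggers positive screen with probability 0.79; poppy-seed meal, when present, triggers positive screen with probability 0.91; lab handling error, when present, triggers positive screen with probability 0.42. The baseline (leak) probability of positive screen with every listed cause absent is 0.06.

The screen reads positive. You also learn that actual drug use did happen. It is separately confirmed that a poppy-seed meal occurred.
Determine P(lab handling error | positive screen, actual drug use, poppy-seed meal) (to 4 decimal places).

Under noisy-OR, P(positive screen | causes) = 1 − (1−0.06)·∏(1−qᵢ) over the active causes.
Enumerate both values of lab handling error and weight by the priors:
  P(positive screen | actual drug use, poppy-seed meal) = 0.982234·0.845 + 0.989696·0.155
        = 0.829988 + 0.153403 = 0.983391
The terms with lab handling error present sum to 0.153403, so
  P(lab handling error | positive screen, actual drug use, poppy-seed meal) = 0.153403 / 0.983391 ≈ 0.1560

P(lab handling error | positive screen, actual drug use, poppy-seed meal) ≈ 0.1560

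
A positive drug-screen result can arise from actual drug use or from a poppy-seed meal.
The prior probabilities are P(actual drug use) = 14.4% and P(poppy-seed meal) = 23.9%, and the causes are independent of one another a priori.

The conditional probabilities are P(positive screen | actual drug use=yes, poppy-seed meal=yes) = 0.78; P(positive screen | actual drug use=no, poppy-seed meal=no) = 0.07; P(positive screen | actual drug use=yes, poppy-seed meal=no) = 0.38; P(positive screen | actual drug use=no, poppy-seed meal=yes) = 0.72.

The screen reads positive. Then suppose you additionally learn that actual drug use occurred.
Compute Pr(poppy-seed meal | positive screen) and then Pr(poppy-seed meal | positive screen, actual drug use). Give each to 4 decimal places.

P(positive screen) = 0.07·0.856·0.761 + 0.72·0.856·0.239 + 0.38·0.144·0.761 + 0.78·0.144·0.239 = 0.045599 + 0.147300 + 0.041642 + 0.026844 = 0.261385
Of this, 0.174144 comes from 0.147300 + 0.026844 (the poppy-seed meal=true cases).
So P(poppy-seed meal | positive screen) = 0.174144/0.261385 ≈ 0.6662.

Now also conditioning on actual drug use=true:
By total probability over both values of poppy-seed meal:
  P(positive screen | actual drug use) = 0.38·0.761 + 0.78·0.239
        = 0.289180 + 0.186420 = 0.475600
The terms with poppy-seed meal present sum to 0.186420, so
  P(poppy-seed meal | positive screen, actual drug use) = 0.186420 / 0.475600 ≈ 0.3920
The drop from 0.6662 to 0.3920 is the explaining-away (discounting) effect.

Pr(poppy-seed meal | positive screen) ≈ 0.6662; Pr(poppy-seed meal | positive screen, actual drug use) ≈ 0.3920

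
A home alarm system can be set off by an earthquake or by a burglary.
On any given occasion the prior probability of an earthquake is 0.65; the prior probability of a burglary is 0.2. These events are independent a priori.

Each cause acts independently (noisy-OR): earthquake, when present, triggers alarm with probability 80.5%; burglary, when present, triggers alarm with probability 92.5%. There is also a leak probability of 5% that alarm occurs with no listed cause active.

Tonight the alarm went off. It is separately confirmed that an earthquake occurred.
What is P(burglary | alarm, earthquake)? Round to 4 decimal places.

P(burglary | alarm, earthquake) ≈ 0.2323

Under noisy-OR, P(alarm | causes) = 1 − (1−0.05)·∏(1−qᵢ) over the active causes.
P(alarm | earthquake) = 0.81475·0.8 + 0.986106·0.2 = 0.651800 + 0.197221 = 0.849021
Of this, 0.197221 comes from 0.986106·0.2 (the burglary=true cases).
Hence the posterior is 0.197221/0.849021 ≈ 0.2323.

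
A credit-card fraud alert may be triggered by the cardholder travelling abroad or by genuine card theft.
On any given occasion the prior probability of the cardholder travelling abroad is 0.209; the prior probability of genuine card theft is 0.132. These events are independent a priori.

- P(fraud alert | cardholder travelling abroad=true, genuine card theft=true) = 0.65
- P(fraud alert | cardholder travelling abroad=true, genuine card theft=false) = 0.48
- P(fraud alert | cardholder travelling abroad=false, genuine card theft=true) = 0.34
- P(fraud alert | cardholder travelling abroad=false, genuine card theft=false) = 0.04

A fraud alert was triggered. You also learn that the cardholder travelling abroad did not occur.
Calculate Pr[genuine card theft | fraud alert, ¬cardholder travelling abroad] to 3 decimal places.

Pr[genuine card theft | fraud alert, ¬cardholder travelling abroad] ≈ 0.564

P(fraud alert | ¬cardholder travelling abroad) = 0.04·0.868 + 0.34·0.132 = 0.034720 + 0.044880 = 0.079600
Of this, 0.044880 comes from 0.34·0.132 (the genuine card theft=true cases).
Hence the posterior is 0.044880/0.079600 ≈ 0.564.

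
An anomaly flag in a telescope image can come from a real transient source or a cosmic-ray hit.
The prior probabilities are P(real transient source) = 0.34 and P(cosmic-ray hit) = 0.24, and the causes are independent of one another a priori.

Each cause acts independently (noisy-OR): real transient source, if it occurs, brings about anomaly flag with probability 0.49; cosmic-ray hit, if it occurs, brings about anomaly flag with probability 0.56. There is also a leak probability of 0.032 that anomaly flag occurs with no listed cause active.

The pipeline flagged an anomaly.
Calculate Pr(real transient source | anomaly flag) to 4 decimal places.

Under noisy-OR, P(anomaly flag | causes) = 1 − (1−0.032)·∏(1−qᵢ) over the active causes.
By total probability over the 4 (real transient source, cosmic-ray hit) configurations:
  P(anomaly flag) = 0.032×0.66×0.76 + 0.57408×0.66×0.24 + 0.50632×0.34×0.76 + 0.782781×0.34×0.24
        = 0.016051 + 0.090934 + 0.130833 + 0.063875 = 0.301693
The terms with real transient source present sum to 0.194708, so
  P(real transient source | anomaly flag) = 0.194708 / 0.301693 ≈ 0.6454

Pr(real transient source | anomaly flag) ≈ 0.6454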